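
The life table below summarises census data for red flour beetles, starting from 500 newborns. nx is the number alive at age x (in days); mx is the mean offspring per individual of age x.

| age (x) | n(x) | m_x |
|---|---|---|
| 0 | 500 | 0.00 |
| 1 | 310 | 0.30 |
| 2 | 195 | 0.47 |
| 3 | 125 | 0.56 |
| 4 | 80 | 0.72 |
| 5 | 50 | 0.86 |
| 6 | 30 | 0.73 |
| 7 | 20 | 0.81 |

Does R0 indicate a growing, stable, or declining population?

declining

lx = nx/n0 = nx/500: 1, 0.62, 0.39, 0.25, 0.16, 0.1, 0.06, 0.04
R0 = Σ lx·mx = 0 + 0.186 + 0.1833 + 0.14 + 0.1152 + 0.086 + 0.0438 + 0.0324 = 0.7867
R0 < 1, so the population is declining.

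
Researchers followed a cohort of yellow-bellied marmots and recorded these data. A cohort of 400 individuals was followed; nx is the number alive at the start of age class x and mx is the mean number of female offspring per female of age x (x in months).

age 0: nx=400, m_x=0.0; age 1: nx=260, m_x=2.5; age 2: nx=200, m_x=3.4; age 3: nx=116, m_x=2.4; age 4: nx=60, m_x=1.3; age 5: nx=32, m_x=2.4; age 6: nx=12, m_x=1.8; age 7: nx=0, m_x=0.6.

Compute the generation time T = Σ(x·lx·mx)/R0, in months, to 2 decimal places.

2.06

lx = nx/n0 = nx/400: 1, 0.65, 0.5, 0.29, 0.15, 0.08, 0.03, 0
lx·mx: 0, 1.625, 1.7, 0.696, 0.195, 0.192, 0.054, 0 → R0 = 4.462
x·lx·mx: 0, 1.625, 3.4, 2.088, 0.78, 0.96, 0.324, 0 → Σ = 9.177
T = 9.177 / 4.462 = 2.056701… → 2.06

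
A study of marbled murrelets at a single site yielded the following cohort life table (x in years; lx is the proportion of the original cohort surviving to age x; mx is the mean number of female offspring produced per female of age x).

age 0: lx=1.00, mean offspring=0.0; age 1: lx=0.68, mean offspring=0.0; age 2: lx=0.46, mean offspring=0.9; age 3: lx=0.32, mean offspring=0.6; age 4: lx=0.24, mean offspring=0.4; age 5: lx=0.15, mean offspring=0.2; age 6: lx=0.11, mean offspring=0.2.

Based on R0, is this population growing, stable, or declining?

declining

R0 = Σ lx·mx = 0 + 0 + 0.414 + 0.192 + 0.096 + 0.03 + 0.022 = 0.754
R0 < 1, so the population is declining.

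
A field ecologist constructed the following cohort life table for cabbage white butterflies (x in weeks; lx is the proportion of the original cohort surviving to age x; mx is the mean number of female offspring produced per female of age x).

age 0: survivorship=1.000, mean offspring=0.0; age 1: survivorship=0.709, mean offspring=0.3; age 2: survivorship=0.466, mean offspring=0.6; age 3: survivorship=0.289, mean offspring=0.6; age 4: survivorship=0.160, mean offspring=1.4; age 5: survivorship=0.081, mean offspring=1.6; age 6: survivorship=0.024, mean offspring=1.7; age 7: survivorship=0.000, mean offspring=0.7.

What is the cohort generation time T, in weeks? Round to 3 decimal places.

2.906

lx·mx: 0, 0.2127, 0.2796, 0.1734, 0.224, 0.1296, 0.0408, 0 → R0 = 1.0601
x·lx·mx: 0, 0.2127, 0.5592, 0.5202, 0.896, 0.648, 0.2448, 0 → Σ = 3.0809
T = 3.0809 / 1.0601 = 2.906235… → 2.906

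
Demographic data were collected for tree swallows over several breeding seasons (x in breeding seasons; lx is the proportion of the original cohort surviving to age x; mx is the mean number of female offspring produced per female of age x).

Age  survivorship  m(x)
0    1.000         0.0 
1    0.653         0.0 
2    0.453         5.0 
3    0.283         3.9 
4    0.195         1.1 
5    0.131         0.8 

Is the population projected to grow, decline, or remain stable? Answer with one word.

growing

R0 = Σ lx·mx = 0 + 0 + 2.265 + 1.1037 + 0.2145 + 0.1048 = 3.688
R0 > 1, so the population is growing.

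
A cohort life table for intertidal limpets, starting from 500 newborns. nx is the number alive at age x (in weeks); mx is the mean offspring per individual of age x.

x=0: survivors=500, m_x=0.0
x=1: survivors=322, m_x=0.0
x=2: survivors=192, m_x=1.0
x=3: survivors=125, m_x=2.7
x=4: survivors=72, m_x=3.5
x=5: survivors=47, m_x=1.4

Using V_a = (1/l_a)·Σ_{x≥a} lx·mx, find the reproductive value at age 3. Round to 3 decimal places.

5.242

lx = nx/n0 = nx/500: 1, 0.644, 0.384, 0.25, 0.144, 0.094
lx·mx for x ≥ 3: 0.675, 0.504, 0.1316 → sum = 1.3106
V_3 = 1.3106 / l_3 = 1.3106 / 0.25 = 5.2424 → 5.242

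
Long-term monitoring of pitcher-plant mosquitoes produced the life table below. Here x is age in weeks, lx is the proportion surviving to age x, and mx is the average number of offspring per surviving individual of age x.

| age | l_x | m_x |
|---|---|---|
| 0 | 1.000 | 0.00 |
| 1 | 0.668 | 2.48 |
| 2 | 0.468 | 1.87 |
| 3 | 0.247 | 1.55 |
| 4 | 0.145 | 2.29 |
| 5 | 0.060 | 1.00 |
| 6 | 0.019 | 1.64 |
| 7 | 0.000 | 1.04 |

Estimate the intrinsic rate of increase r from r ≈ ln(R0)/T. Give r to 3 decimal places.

R0 = Σ lx·mx = 0 + 1.65664 + 0.87516 + 0.38285 + 0.33205 + 0.06 + 0.03116 + 0 = 3.33786
Σ x·lx·mx = 6.37067; T = 6.37067/3.33786 = 1.90861…
r ≈ ln(R0)/T = ln(3.33786)/1.90861… = 0.63152… → 0.632

0.632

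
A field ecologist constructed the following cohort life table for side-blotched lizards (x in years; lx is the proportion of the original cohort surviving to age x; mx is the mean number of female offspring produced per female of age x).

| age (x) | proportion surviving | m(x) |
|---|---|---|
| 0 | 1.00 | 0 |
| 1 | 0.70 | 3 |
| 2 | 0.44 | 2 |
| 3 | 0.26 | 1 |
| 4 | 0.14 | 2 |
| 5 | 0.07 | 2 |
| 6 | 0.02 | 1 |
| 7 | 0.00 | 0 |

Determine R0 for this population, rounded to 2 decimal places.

3.68

lx·mx by age: 0, 2.1, 0.88, 0.26, 0.28, 0.14, 0.02, 0
R0 = Σ lx·mx = 3.68 → 3.68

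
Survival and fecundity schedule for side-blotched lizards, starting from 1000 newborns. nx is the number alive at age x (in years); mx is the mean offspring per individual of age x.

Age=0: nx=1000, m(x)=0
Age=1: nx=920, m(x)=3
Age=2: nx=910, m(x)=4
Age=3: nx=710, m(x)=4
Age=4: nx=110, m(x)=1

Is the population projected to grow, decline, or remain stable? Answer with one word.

growing

lx = nx/n0 = nx/1000: 1, 0.92, 0.91, 0.71, 0.11
R0 = Σ lx·mx = 0 + 2.76 + 3.64 + 2.84 + 0.11 = 9.35
R0 > 1, so the population is growing.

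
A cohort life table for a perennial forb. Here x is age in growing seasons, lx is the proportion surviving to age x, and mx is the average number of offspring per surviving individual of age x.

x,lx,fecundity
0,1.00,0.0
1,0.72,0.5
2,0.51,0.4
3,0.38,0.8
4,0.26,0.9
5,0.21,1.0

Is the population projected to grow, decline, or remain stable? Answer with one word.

growing

R0 = Σ lx·mx = 0 + 0.36 + 0.204 + 0.304 + 0.234 + 0.21 = 1.312
R0 > 1, so the population is growing.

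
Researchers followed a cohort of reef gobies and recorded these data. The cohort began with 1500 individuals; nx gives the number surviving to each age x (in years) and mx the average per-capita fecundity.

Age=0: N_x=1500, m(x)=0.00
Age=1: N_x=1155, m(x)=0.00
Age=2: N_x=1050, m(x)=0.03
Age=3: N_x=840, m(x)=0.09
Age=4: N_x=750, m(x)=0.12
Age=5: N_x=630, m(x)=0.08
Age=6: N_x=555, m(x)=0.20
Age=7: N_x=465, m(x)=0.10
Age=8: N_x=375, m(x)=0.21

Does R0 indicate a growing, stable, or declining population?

lx = nx/n0 = nx/1500: 1, 0.77, 0.7, 0.56, 0.5, 0.42, 0.37, 0.31, 0.25
R0 = Σ lx·mx = 0 + 0 + 0.021 + 0.0504 + 0.06 + 0.0336 + 0.074 + 0.031 + 0.0525 = 0.3225
R0 < 1, so the population is declining.

declining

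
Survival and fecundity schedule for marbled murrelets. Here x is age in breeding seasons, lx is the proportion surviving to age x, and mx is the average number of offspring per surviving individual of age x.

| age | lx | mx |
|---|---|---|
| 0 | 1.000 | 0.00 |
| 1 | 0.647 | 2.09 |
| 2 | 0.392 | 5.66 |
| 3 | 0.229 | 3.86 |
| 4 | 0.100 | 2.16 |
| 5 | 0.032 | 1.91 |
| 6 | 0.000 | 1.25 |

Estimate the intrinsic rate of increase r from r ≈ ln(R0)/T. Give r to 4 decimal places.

R0 = Σ lx·mx = 0 + 1.35223 + 2.21872 + 0.88394 + 0.216 + 0.06112 + 0 = 4.73201
Σ x·lx·mx = 9.61109; T = 9.61109/4.73201 = 2.03108…
r ≈ ln(R0)/T = ln(4.73201)/2.03108… = 0.765283… → 0.7653

0.7653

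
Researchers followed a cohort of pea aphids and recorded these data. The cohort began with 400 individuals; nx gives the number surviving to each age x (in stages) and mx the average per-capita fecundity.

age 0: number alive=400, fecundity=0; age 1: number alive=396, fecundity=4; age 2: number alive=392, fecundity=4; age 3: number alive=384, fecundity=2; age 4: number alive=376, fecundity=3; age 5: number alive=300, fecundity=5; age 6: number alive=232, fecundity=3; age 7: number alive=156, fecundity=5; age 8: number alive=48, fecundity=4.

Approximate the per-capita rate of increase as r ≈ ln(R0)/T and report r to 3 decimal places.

0.822

lx = nx/n0 = nx/400: 1, 0.99, 0.98, 0.96, 0.94, 0.75, 0.58, 0.39, 0.12
R0 = Σ lx·mx = 0 + 3.96 + 3.92 + 1.92 + 2.82 + 3.75 + 1.74 + 1.95 + 0.48 = 20.54
Σ x·lx·mx = 75.52; T = 75.52/20.54 = 3.67673…
r ≈ ln(R0)/T = ln(20.54)/3.67673… = 0.82203… → 0.822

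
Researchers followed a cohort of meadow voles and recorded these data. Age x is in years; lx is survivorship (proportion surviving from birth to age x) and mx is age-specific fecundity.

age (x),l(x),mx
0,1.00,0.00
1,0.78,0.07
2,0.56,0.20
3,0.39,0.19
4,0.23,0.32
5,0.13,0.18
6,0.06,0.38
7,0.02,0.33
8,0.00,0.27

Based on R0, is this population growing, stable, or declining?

R0 = Σ lx·mx = 0 + 0.0546 + 0.112 + 0.0741 + 0.0736 + 0.0234 + 0.0228 + 0.0066 + 0 = 0.3671
R0 < 1, so the population is declining.

declining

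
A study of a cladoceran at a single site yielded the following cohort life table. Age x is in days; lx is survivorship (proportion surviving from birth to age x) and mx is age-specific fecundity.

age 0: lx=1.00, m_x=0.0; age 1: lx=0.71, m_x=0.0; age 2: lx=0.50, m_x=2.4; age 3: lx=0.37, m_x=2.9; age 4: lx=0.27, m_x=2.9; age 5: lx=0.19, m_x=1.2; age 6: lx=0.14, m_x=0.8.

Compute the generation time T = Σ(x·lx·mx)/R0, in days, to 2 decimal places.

3.11

lx·mx: 0, 0, 1.2, 1.073, 0.783, 0.228, 0.112 → R0 = 3.396
x·lx·mx: 0, 0, 2.4, 3.219, 3.132, 1.14, 0.672 → Σ = 10.563
T = 10.563 / 3.396 = 3.110424… → 3.11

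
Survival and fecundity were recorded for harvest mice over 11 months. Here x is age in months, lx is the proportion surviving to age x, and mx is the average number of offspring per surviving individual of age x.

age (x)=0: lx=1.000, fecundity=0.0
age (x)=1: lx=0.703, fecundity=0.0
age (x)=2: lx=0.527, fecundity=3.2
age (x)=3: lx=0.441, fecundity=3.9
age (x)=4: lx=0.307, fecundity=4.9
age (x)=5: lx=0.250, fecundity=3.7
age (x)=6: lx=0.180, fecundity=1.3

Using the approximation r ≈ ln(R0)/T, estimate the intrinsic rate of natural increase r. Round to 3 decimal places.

R0 = Σ lx·mx = 0 + 0 + 1.6864 + 1.7199 + 1.5043 + 0.925 + 0.234 = 6.0696
Σ x·lx·mx = 20.5787; T = 20.5787/6.0696 = 3.39045…
r ≈ ln(R0)/T = ln(6.0696)/3.39045… = 0.53187… → 0.532

0.532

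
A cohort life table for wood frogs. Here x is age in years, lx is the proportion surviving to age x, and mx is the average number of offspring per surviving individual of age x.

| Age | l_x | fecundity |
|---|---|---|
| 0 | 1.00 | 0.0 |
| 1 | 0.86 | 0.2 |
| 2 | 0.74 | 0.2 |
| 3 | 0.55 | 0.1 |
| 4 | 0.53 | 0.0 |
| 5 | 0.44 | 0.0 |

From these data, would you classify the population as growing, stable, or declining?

declining

R0 = Σ lx·mx = 0 + 0.172 + 0.148 + 0.055 + 0 + 0 = 0.375
R0 < 1, so the population is declining.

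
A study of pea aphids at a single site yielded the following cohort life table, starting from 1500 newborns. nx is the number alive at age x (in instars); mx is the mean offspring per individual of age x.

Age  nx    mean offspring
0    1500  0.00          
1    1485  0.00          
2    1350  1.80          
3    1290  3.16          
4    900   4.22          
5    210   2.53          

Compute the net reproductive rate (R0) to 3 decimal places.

7.224

lx = nx/n0 = nx/1500: 1, 0.99, 0.9, 0.86, 0.6, 0.14
lx·mx by age: 0, 0, 1.62, 2.7176, 2.532, 0.3542
R0 = Σ lx·mx = 7.2238 → 7.224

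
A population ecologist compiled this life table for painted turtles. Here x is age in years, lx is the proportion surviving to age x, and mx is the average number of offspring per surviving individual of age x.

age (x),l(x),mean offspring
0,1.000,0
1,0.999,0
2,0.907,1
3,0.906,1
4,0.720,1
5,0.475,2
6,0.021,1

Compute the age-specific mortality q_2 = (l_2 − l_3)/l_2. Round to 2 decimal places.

q_2 = (l_2 − l_3) / l_2 = (0.907 − 0.906) / 0.907
     = 0.001 / 0.907 = 0.001103… → 0.00

0.00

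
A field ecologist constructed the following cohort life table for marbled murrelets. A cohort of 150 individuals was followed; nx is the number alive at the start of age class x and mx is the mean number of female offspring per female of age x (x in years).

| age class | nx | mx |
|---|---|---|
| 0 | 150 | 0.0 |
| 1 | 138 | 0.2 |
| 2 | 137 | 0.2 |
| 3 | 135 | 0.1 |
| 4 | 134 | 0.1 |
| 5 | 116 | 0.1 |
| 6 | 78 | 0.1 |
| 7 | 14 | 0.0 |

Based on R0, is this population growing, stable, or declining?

lx = nx/n0 = nx/150: 1, 0.92, 0.91333…, 0.9, 0.89333…, 0.77333…, 0.52, 0.09333…
R0 = Σ lx·mx = 0 + 0.184 + 0.182667… + 0.09 + 0.089333… + 0.077333… + 0.052 + 0 = 0.675333…
R0 < 1, so the population is declining.

declining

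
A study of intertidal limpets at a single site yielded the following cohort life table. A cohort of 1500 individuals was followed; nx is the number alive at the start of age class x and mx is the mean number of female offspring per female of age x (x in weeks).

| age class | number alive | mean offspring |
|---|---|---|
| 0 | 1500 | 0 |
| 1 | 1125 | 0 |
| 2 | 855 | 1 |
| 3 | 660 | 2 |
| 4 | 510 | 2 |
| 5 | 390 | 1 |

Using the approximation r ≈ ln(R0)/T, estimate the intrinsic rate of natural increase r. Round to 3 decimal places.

lx = nx/n0 = nx/1500: 1, 0.75, 0.57, 0.44, 0.34, 0.26
R0 = Σ lx·mx = 0 + 0 + 0.57 + 0.88 + 0.68 + 0.26 = 2.39
Σ x·lx·mx = 7.8; T = 7.8/2.39 = 3.2636…
r ≈ ln(R0)/T = ln(2.39)/3.2636… = 0.26697… → 0.267

0.267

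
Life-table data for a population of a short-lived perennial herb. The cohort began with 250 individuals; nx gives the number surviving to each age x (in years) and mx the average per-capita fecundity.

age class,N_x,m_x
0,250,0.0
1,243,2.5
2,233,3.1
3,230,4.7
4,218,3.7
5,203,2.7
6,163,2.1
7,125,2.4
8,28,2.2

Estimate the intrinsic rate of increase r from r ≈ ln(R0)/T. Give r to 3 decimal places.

0.810

lx = nx/n0 = nx/250: 1, 0.972, 0.932, 0.92, 0.872, 0.812, 0.652, 0.5, 0.112
R0 = Σ lx·mx = 0 + 2.43 + 2.8892 + 4.324 + 3.2264 + 2.1924 + 1.3692 + 1.2 + 0.2464 = 17.8776
Σ x·lx·mx = 63.6344; T = 63.6344/17.8776 = 3.55945…
r ≈ ln(R0)/T = ln(17.8776)/3.55945… = 0.81011… → 0.810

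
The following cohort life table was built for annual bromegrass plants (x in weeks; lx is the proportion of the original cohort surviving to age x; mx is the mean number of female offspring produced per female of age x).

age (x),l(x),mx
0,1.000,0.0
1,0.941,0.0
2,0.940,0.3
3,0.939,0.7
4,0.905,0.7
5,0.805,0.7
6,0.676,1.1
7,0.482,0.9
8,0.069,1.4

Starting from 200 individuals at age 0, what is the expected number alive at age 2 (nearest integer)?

Expected survivors = N0 · l_2 = 200 × 0.940 = 188 → 188

188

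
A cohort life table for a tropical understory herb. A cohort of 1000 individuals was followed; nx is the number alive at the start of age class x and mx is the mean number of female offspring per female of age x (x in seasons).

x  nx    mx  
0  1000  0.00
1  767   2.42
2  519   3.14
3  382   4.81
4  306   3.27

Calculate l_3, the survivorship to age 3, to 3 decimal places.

0.382

l_3 = n_3/n_0 = 382/1000 = 0.382 → 0.382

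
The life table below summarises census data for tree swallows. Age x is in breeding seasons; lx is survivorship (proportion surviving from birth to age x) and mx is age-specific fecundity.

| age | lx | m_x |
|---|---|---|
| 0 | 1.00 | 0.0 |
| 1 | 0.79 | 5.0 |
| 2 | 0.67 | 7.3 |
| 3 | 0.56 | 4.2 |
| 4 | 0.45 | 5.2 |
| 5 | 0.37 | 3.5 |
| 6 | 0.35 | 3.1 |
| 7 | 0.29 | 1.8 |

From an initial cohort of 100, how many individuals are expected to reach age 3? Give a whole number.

56

Expected survivors = N0 · l_3 = 100 × 0.56 = 56 → 56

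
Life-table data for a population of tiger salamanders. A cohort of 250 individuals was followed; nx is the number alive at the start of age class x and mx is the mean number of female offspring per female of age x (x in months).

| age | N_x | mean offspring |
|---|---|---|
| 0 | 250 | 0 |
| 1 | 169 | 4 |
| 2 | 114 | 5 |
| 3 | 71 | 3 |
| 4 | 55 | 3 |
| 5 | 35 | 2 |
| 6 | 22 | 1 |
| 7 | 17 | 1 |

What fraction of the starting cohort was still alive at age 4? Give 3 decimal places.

l_4 = n_4/n_0 = 55/250 = 0.22 → 0.220

0.220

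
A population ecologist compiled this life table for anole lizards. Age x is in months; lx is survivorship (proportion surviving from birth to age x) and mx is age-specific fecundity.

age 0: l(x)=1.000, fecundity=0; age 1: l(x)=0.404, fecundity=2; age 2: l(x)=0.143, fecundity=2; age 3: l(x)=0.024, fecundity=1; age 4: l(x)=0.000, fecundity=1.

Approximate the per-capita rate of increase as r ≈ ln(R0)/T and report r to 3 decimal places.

R0 = Σ lx·mx = 0 + 0.808 + 0.286 + 0.024 + 0 = 1.118
Σ x·lx·mx = 1.452; T = 1.452/1.118 = 1.29875…
r ≈ ln(R0)/T = ln(1.118)/1.29875… = 0.08588… → 0.086

0.086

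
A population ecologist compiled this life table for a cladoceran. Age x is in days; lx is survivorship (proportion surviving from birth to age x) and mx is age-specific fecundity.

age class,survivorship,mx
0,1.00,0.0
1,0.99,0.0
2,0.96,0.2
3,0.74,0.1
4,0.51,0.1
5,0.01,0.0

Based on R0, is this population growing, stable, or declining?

R0 = Σ lx·mx = 0 + 0 + 0.192 + 0.074 + 0.051 + 0 = 0.317
R0 < 1, so the population is declining.

declining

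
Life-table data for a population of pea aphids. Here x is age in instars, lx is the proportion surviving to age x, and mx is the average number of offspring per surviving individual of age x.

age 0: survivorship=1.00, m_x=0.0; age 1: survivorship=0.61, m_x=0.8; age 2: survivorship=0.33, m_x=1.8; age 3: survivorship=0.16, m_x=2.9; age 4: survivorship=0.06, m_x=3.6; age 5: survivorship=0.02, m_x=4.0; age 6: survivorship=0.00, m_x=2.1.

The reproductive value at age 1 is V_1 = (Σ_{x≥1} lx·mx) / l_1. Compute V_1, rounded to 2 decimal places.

lx·mx for x ≥ 1: 0.488, 0.594, 0.464, 0.216, 0.08, 0 → sum = 1.842
V_1 = 1.842 / l_1 = 1.842 / 0.61 = 3.019672… → 3.02

3.02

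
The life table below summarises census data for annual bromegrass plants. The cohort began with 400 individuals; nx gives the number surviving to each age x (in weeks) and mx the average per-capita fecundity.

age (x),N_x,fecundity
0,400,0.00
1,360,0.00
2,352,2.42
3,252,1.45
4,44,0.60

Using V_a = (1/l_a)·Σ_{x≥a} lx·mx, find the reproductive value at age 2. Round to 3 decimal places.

3.533

lx = nx/n0 = nx/400: 1, 0.9, 0.88, 0.63, 0.11
lx·mx for x ≥ 2: 2.1296, 0.9135, 0.066 → sum = 3.1091
V_2 = 3.1091 / l_2 = 3.1091 / 0.88 = 3.533068… → 3.533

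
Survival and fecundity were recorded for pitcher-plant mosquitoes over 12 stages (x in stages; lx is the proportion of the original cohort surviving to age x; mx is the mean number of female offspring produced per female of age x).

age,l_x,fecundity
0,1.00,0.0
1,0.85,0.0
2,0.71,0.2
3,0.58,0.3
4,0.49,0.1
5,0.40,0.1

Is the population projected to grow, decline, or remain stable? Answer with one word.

R0 = Σ lx·mx = 0 + 0 + 0.142 + 0.174 + 0.049 + 0.04 = 0.405
R0 < 1, so the population is declining.

declining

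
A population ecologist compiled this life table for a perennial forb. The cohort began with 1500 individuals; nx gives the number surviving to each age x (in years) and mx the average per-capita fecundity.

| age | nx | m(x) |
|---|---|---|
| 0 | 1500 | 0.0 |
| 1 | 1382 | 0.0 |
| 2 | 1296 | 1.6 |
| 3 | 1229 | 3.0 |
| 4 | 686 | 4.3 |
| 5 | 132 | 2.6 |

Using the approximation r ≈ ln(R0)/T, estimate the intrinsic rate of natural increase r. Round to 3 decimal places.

0.567

lx = nx/n0 = nx/1500: 1, 0.92133…, 0.864, 0.81933…, 0.45733…, 0.088
R0 = Σ lx·mx = 0 + 0 + 1.3824 + 2.458… + 1.96653… + 0.2288 = 6.035733…
Σ x·lx·mx = 19.148933…; T = 19.148933…/6.035733… = 3.17259…
r ≈ ln(R0)/T = ln(6.035733…)/3.17259… = 0.56663… → 0.567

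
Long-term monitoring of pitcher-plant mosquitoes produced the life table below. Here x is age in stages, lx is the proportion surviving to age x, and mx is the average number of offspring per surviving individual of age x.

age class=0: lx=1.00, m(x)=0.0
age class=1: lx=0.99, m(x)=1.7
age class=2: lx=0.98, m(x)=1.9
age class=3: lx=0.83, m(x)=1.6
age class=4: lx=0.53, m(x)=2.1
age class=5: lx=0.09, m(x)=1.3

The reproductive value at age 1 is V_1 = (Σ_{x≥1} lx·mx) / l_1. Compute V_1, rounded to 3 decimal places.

lx·mx for x ≥ 1: 1.683, 1.862, 1.328, 1.113, 0.117 → sum = 6.103
V_1 = 6.103 / l_1 = 6.103 / 0.99 = 6.164646… → 6.165

6.165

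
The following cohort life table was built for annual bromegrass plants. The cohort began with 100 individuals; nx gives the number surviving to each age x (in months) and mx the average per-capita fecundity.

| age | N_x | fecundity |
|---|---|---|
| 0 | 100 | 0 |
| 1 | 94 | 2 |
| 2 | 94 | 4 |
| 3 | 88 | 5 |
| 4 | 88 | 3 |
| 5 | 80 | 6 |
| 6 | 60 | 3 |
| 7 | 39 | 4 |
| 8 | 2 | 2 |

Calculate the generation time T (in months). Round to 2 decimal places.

3.79

lx = nx/n0 = nx/100: 1, 0.94, 0.94, 0.88, 0.88, 0.8, 0.6, 0.39, 0.02
lx·mx: 0, 1.88, 3.76, 4.4, 2.64, 4.8, 1.8, 1.56, 0.04 → R0 = 20.88
x·lx·mx: 0, 1.88, 7.52, 13.2, 10.56, 24, 10.8, 10.92, 0.32 → Σ = 79.2
T = 79.2 / 20.88 = 3.793103… → 3.79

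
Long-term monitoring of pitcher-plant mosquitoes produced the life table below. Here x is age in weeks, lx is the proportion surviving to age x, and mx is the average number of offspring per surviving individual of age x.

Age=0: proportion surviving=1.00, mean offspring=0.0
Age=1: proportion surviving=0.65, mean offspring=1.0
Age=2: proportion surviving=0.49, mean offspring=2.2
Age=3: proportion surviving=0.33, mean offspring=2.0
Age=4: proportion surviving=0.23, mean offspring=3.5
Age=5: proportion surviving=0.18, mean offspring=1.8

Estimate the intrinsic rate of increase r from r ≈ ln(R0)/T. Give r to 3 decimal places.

0.459

R0 = Σ lx·mx = 0 + 0.65 + 1.078 + 0.66 + 0.805 + 0.324 = 3.517
Σ x·lx·mx = 9.626; T = 9.626/3.517 = 2.73699…
r ≈ ln(R0)/T = ln(3.517)/2.73699… = 0.45949… → 0.459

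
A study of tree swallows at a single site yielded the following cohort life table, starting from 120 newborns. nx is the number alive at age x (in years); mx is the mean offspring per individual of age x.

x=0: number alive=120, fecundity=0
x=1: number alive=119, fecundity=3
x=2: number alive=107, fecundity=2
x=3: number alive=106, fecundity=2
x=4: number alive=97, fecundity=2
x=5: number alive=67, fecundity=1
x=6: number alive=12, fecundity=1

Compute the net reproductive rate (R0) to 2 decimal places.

lx = nx/n0 = nx/120: 1, 0.99167…, 0.89167…, 0.88333…, 0.80833…, 0.55833…, 0.1
lx·mx by age: 0, 2.975…, 1.783333…, 1.766667…, 1.616667…, 0.558333…, 0.1
R0 = Σ lx·mx = 8.8… → 8.80

8.80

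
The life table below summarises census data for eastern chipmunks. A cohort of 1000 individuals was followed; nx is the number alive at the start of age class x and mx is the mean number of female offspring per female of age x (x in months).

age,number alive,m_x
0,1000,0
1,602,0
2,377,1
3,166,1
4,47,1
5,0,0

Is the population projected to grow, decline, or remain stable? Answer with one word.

declining

lx = nx/n0 = nx/1000: 1, 0.602, 0.377, 0.166, 0.047, 0
R0 = Σ lx·mx = 0 + 0 + 0.377 + 0.166 + 0.047 + 0 = 0.59
R0 < 1, so the population is declining.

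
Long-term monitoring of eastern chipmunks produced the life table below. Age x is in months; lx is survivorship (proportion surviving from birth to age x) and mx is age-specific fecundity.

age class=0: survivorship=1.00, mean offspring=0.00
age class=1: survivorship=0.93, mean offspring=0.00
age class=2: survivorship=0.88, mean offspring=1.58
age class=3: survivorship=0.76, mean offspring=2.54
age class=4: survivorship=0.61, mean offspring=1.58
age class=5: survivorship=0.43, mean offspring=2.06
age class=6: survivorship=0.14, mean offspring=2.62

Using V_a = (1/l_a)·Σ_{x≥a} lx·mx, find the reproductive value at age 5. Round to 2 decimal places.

lx·mx for x ≥ 5: 0.8858, 0.3668 → sum = 1.2526
V_5 = 1.2526 / l_5 = 1.2526 / 0.43 = 2.913023… → 2.91

2.91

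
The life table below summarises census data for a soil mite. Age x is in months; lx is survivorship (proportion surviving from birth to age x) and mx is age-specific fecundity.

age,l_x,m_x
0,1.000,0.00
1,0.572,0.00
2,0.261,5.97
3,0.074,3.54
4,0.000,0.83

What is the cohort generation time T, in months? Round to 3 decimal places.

lx·mx: 0, 0, 1.55817, 0.26196, 0 → R0 = 1.82013
x·lx·mx: 0, 0, 3.11634, 0.78588, 0 → Σ = 3.90222
T = 3.90222 / 1.82013 = 2.143924… → 2.144

2.144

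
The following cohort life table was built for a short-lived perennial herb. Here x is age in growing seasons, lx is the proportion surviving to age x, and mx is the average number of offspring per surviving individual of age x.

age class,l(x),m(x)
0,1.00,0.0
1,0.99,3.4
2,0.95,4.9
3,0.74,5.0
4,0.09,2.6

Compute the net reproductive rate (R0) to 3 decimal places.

lx·mx by age: 0, 3.366, 4.655, 3.7, 0.234
R0 = Σ lx·mx = 11.955 → 11.955

11.955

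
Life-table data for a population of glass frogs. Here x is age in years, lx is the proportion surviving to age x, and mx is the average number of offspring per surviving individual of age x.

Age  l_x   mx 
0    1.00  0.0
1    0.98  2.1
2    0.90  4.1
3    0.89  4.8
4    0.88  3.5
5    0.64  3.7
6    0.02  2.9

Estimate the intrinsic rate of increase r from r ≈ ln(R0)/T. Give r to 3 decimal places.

R0 = Σ lx·mx = 0 + 2.058 + 3.69 + 4.272 + 3.08 + 2.368 + 0.058 = 15.526
Σ x·lx·mx = 46.762; T = 46.762/15.526 = 3.01185…
r ≈ ln(R0)/T = ln(15.526)/3.01185… = 0.91057… → 0.911

0.911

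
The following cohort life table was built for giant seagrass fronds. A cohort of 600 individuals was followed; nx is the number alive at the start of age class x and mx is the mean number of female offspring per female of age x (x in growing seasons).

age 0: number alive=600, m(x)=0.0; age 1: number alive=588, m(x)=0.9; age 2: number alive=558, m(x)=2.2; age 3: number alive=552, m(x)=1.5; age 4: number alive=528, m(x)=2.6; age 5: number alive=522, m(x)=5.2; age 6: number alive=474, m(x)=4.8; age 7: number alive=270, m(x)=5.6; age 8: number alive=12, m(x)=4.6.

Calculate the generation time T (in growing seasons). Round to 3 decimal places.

4.680

lx = nx/n0 = nx/600: 1, 0.98, 0.93, 0.92, 0.88, 0.87, 0.79, 0.45, 0.02
lx·mx: 0, 0.882, 2.046, 1.38, 2.288, 4.524, 3.792, 2.52, 0.092 → R0 = 17.524
x·lx·mx: 0, 0.882, 4.092, 4.14, 9.152, 22.62, 22.752, 17.64, 0.736 → Σ = 82.014
T = 82.014 / 17.524 = 4.680096… → 4.680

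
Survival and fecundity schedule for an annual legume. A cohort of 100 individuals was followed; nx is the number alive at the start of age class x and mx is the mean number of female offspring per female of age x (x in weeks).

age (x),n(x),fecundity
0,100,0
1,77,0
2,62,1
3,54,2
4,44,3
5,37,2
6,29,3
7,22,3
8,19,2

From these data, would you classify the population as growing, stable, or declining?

growing

lx = nx/n0 = nx/100: 1, 0.77, 0.62, 0.54, 0.44, 0.37, 0.29, 0.22, 0.19
R0 = Σ lx·mx = 0 + 0 + 0.62 + 1.08 + 1.32 + 0.74 + 0.87 + 0.66 + 0.38 = 5.67
R0 > 1, so the population is growing.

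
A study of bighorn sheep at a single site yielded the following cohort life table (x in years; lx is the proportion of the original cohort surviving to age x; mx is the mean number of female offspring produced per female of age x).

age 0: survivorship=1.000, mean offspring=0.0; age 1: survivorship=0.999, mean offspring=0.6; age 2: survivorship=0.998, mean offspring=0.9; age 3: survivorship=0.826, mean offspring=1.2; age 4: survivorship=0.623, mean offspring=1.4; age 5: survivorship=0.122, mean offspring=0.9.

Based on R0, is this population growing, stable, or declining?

R0 = Σ lx·mx = 0 + 0.5994 + 0.8982 + 0.9912 + 0.8722 + 0.1098 = 3.4708
R0 > 1, so the population is growing.

growing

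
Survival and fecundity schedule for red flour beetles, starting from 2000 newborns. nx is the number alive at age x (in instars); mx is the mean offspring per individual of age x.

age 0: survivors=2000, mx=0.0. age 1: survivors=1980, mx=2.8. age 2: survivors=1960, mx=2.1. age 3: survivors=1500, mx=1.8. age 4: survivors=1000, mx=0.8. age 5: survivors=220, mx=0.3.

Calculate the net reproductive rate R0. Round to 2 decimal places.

6.61

lx = nx/n0 = nx/2000: 1, 0.99, 0.98, 0.75, 0.5, 0.11
lx·mx by age: 0, 2.772, 2.058, 1.35, 0.4, 0.033
R0 = Σ lx·mx = 6.613 → 6.61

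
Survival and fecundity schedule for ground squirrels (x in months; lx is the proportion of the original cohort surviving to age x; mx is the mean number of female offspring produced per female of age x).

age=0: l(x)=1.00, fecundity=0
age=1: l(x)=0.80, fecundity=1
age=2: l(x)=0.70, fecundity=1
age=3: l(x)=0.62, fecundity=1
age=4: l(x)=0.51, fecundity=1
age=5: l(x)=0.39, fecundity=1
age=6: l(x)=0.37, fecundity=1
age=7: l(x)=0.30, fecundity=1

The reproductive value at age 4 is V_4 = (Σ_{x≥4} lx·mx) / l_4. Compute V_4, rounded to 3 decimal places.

lx·mx for x ≥ 4: 0.51, 0.39, 0.37, 0.3 → sum = 1.57
V_4 = 1.57 / l_4 = 1.57 / 0.51 = 3.078431… → 3.078

3.078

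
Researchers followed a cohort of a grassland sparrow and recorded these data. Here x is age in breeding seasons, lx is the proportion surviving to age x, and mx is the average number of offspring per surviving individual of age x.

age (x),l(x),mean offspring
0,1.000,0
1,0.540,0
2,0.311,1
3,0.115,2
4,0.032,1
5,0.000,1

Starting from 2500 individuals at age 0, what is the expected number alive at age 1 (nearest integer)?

1350

Expected survivors = N0 · l_1 = 2500 × 0.540 = 1350 → 1350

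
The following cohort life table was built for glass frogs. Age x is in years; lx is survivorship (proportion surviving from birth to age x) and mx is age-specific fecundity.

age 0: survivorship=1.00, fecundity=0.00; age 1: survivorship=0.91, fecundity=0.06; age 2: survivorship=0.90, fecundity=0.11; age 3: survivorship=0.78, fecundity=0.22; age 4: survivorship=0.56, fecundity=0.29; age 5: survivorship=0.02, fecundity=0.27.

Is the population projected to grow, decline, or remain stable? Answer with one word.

R0 = Σ lx·mx = 0 + 0.0546 + 0.099 + 0.1716 + 0.1624 + 0.0054 = 0.493
R0 < 1, so the population is declining.

declining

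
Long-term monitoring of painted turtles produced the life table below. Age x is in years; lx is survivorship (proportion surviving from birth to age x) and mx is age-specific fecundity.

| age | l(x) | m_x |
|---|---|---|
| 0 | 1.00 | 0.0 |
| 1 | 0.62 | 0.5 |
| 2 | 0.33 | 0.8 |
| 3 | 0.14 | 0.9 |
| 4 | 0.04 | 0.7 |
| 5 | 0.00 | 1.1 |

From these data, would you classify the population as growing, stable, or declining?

declining

R0 = Σ lx·mx = 0 + 0.31 + 0.264 + 0.126 + 0.028 + 0 = 0.728
R0 < 1, so the population is declining.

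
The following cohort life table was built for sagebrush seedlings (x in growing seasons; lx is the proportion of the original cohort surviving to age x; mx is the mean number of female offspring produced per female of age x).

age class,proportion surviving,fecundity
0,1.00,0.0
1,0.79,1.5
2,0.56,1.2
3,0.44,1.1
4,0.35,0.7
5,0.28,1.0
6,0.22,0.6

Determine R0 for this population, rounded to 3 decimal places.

2.998

lx·mx by age: 0, 1.185, 0.672, 0.484, 0.245, 0.28, 0.132
R0 = Σ lx·mx = 2.998 → 2.998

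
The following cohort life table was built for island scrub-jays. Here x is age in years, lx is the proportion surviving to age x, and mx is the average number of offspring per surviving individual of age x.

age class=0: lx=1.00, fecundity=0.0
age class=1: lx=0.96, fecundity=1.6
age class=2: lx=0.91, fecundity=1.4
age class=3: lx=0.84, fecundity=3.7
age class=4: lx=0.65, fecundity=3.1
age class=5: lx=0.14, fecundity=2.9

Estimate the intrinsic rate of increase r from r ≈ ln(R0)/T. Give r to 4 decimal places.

0.7527

R0 = Σ lx·mx = 0 + 1.536 + 1.274 + 3.108 + 2.015 + 0.406 = 8.339
Σ x·lx·mx = 23.498; T = 23.498/8.339 = 2.81784…
r ≈ ln(R0)/T = ln(8.339)/2.81784… = 0.752683… → 0.7527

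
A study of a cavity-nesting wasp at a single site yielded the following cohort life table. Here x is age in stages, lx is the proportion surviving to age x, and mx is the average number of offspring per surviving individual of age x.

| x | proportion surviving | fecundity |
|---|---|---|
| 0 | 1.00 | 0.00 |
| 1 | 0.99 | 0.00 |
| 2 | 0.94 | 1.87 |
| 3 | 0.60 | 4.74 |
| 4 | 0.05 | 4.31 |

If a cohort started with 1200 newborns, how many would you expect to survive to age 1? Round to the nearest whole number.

1188

Expected survivors = N0 · l_1 = 1200 × 0.99 = 1188 → 1188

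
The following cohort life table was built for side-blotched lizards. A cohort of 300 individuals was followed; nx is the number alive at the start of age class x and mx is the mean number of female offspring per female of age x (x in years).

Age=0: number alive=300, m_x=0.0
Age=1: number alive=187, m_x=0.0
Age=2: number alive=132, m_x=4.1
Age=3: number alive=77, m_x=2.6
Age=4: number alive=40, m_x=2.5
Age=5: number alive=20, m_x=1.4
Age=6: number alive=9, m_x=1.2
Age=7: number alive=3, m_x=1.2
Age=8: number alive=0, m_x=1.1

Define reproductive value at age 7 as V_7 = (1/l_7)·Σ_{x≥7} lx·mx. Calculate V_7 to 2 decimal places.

lx = nx/n0 = nx/300: 1, 0.62333…, 0.44, 0.25667…, 0.13333…, 0.06667…, 0.03, 0.01, 0
lx·mx for x ≥ 7: 0.012, 0 → sum = 0.012
V_7 = 0.012 / l_7 = 0.012 / 0.01 = 1.2 → 1.20

1.20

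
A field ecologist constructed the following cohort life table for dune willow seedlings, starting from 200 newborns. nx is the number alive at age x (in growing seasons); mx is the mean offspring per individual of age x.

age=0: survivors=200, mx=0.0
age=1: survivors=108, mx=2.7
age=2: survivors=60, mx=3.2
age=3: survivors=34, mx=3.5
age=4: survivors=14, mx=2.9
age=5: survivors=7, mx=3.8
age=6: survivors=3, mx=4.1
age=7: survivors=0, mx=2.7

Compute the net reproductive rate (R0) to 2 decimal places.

3.41

lx = nx/n0 = nx/200: 1, 0.54, 0.3, 0.17, 0.07, 0.035, 0.015, 0
lx·mx by age: 0, 1.458, 0.96, 0.595, 0.203, 0.133, 0.0615, 0
R0 = Σ lx·mx = 3.4105 → 3.41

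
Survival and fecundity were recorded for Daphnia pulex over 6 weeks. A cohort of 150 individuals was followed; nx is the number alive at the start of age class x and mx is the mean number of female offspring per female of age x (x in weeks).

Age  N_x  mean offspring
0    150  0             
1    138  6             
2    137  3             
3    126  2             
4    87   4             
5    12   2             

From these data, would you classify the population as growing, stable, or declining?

growing

lx = nx/n0 = nx/150: 1, 0.92, 0.91333…, 0.84, 0.58, 0.08
R0 = Σ lx·mx = 0 + 5.52 + 2.74… + 1.68 + 2.32 + 0.16 = 12.42…
R0 > 1, so the population is growing.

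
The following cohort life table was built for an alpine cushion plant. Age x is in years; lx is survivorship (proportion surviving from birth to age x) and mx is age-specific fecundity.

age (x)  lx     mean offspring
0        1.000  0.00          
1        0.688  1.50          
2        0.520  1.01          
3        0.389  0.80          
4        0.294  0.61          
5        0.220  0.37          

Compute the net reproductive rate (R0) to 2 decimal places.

lx·mx by age: 0, 1.032, 0.5252, 0.3112, 0.17934, 0.0814
R0 = Σ lx·mx = 2.12914 → 2.13

2.13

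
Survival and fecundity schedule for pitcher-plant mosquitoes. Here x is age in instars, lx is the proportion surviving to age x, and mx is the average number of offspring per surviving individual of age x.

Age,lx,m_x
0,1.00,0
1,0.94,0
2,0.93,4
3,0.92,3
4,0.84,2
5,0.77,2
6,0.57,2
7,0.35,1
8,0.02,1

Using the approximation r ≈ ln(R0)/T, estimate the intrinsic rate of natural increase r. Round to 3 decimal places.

R0 = Σ lx·mx = 0 + 0 + 3.72 + 2.76 + 1.68 + 1.54 + 1.14 + 0.35 + 0.02 = 11.21
Σ x·lx·mx = 39.59; T = 39.59/11.21 = 3.53167…
r ≈ ln(R0)/T = ln(11.21)/3.53167… = 0.68432… → 0.684

0.684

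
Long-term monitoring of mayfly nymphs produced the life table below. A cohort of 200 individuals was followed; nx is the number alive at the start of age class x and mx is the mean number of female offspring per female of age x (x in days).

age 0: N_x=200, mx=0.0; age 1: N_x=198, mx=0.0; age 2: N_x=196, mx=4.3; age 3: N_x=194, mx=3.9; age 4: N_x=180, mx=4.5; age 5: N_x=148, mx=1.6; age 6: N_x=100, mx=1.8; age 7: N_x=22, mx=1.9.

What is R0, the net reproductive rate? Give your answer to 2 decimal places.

14.34

lx = nx/n0 = nx/200: 1, 0.99, 0.98, 0.97, 0.9, 0.74, 0.5, 0.11
lx·mx by age: 0, 0, 4.214, 3.783, 4.05, 1.184, 0.9, 0.209
R0 = Σ lx·mx = 14.34 → 14.34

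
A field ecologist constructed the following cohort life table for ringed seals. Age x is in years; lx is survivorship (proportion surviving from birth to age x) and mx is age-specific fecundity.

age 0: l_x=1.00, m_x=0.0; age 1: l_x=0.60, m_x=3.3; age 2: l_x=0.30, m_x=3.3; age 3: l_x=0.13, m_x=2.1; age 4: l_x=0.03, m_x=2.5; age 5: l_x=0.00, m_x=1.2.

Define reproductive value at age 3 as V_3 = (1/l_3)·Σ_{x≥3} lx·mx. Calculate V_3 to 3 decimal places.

2.677

lx·mx for x ≥ 3: 0.273, 0.075, 0 → sum = 0.348
V_3 = 0.348 / l_3 = 0.348 / 0.13 = 2.676923… → 2.677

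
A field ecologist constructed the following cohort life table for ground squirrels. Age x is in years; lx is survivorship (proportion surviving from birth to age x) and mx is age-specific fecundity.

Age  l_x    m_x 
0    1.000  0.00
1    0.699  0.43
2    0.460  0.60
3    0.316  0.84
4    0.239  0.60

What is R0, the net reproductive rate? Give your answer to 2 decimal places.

lx·mx by age: 0, 0.30057, 0.276, 0.26544, 0.1434
R0 = Σ lx·mx = 0.98541 → 0.99

0.99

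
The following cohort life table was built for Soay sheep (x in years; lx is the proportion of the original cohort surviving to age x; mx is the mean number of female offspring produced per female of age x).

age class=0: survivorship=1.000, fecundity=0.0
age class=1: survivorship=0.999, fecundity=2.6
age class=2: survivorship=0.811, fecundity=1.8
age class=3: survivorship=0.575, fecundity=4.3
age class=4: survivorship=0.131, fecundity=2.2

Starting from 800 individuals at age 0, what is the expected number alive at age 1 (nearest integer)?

Expected survivors = N0 · l_1 = 800 × 0.999 = 799.2 → 799

799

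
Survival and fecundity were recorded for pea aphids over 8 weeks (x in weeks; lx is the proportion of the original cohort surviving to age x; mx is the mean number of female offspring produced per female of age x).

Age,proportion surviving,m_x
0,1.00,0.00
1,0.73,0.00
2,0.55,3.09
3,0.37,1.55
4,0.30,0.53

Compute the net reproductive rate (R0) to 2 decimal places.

2.43

lx·mx by age: 0, 0, 1.6995, 0.5735, 0.159
R0 = Σ lx·mx = 2.432 → 2.43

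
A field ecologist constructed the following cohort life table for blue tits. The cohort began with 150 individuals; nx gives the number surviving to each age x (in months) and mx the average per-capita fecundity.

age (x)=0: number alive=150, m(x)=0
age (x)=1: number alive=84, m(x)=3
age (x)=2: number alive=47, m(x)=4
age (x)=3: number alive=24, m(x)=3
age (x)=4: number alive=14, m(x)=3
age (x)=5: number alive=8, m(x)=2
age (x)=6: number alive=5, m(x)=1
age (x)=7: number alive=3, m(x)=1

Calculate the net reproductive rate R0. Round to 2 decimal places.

lx = nx/n0 = nx/150: 1, 0.56, 0.31333…, 0.16, 0.09333…, 0.05333…, 0.03333…, 0.02
lx·mx by age: 0, 1.68, 1.253333…, 0.48, 0.28…, 0.106667…, 0.033333…, 0.02
R0 = Σ lx·mx = 3.853333… → 3.85

3.85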